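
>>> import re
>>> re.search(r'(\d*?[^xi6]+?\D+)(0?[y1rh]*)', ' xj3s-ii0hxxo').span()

The pattern matches zero or more of a digit (lazy), then one or more of any character except [xi6] (lazy), then one or more of a non-digit (captured); then optionally a literal '0', then zero or more of one of [y1rh] (captured).
`search` walks the string left to right and returns the first match it finds.
The match spans [0:3] → ' xj'.
Captured: group 1 = ' xj', group 2 = ''.

(0, 3)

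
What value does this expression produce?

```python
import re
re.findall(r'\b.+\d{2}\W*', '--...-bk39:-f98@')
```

['bk39:-f98@']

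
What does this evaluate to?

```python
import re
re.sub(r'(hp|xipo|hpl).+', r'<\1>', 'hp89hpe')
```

Matches: at [0:7] → 'hp89hpe'.
`\1` in the replacement pulls in group 1's text for each match.

'<hp>'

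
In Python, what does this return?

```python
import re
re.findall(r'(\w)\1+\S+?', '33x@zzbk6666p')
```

['3', 'z', '6']

A backreference is literal: `\1` must see the identical characters the first group matched.
Because there's exactly one group, `findall` drops the full match and keeps group 1 from each hit.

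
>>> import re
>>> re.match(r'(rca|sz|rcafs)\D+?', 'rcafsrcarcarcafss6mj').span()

Alternation tries branches left to right and keeps the first one that lets the overall match succeed at that position.
`re.match` won't scan ahead — the pattern has to work from the very first character.
The match spans [0:4] → 'rcaf'.
Captured: group 1 = 'rca'.

(0, 4)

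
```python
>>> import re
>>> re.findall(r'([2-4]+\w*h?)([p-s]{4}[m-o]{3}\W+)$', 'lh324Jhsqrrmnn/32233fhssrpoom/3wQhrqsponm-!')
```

[('3wQh', 'rqsponm-!')]

The pattern matches one or more of a character in [2-4], then zero or more of a word character, then optionally the literal 'h' (captured); then exactly 4 of a character in [p-s], then exactly 3 of a character in [m-o], then one or more of a non-word character (captured); then anchored at the end.
Matches: at [30:43] match '3wQhrqsponm-!', groups = ('3wQh', 'rqsponm-!').
With 2 capturing groups, `findall` returns a 2-tuple per match.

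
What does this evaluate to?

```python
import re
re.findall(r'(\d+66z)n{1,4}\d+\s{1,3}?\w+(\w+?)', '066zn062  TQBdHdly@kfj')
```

Multiple groups make `findall` return tuples — one 2-tuple for the one match.

[('066z', 'y')]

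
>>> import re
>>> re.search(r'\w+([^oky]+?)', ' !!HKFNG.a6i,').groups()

The match spans [3:9] → 'HKFNG.'.
Captured: group 1 = '.'.

('.',)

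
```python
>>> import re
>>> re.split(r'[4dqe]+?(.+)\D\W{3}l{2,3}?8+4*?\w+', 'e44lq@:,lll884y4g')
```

Pattern: one or more of one of [4dqe] (lazy); then one or more of any character (captured); then a non-digit, then exactly 3 of a non-word character, then 2 to 3 of a literal 'l' (lazy); then one or more of the literal '8', then zero or more of the literal '4' (lazy), then one or more of a word character.
Lazy quantifiers expand one character at a time until the remainder of the pattern can match.
Matches to split on: at [0:17] → 'e44lq@:,lll884y4g'.
With a capturing group present, the delimiter's captured portion is kept in the result list.

['', '44l', '']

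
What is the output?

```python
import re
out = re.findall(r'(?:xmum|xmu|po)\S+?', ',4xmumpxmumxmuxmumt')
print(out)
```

Alternation tries branches left to right and keeps the first one that lets the overall match succeed at that position.
No capturing groups, so `findall` returns the 3 full match strings.

['xmump', 'xmumx', 'xmumt']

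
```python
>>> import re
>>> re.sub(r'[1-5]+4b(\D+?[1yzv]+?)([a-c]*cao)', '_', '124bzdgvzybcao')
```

Pattern: one or more of a character in [1-5], then the literal '4b'; then one or more of a non-digit (lazy), then one or more of one of [1yzv] (lazy) (captured); then zero or more of a character in [a-c], then the literal 'cao' (captured).
`sub` substitutes '_' at each match site.

'_'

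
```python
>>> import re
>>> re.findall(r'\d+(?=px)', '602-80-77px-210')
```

['77']

Lookahead/lookbehind check context without consuming it, so the matched span excludes the asserted characters.
Walking the string: at [7:9] → '77'.
`findall` yields the raw match text (1 of them) because the pattern has no groups.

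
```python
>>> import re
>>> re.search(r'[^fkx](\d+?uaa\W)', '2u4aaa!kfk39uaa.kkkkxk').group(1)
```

The pattern matches any character except [fkx]; then one or more of a digit (lazy), then the literal 'uaa', then a non-word character (captured).
Unlike `match`, `search` isn't anchored — it looks for the pattern anywhere in the string.
The match spans [10:16] → '39uaa.'.
Captured: group 1 = '9uaa.'.

'9uaa.'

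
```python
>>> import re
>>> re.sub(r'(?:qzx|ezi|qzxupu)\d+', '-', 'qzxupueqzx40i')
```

'qzxupue-i'

Every occurrence is swapped for '-'.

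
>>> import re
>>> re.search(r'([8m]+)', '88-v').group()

'88'

The match spans [0:2] → '88'.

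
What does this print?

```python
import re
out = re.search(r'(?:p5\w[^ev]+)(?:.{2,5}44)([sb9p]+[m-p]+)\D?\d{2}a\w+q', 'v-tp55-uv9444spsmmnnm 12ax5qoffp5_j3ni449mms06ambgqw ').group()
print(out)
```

p55-uv9444spsmmnnm 12ax5qoffp5_j3ni449mms06ambgq

The match spans [3:51] → 'p55-uv9444spsmmnnm 12ax5qoffp5_j3ni449mms06ambgq'.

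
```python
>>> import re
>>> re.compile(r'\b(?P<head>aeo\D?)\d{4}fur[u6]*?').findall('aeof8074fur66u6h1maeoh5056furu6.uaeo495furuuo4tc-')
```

['aeof']

This matches a word boundary (`\b`, zero-width); then the literal 'aeo', then optionally a non-digit (captured as 'head'); then exactly 4 of a digit, then the literal 'fur', then zero or more of one of [u6] (lazy).
With a single group, `findall` returns only what that group captured — 1 item.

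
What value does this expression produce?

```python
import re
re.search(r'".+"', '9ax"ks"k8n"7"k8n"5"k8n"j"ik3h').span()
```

(3, 25)

The match spans [3:25] → '"ks"k8n"7"k8n"5"k8n"j"'.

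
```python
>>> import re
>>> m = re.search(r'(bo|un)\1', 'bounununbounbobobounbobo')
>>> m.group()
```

A backreference is literal: `\1` must see the identical characters the first group matched.
`re.search` tries every starting position until one works.
The match spans [2:6] → 'unun'.
Captured: group 1 = 'un'.

'unun'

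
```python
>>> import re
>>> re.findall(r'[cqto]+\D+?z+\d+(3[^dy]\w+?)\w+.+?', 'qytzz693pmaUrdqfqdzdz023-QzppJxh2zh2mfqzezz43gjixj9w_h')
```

['3pm', '3gj']

A `+?`/`*?`/`{m,n}?` starts at its minimum and grows only as far as needed for what follows to match.
With a single group, `findall` returns only what that group captured — 2 items.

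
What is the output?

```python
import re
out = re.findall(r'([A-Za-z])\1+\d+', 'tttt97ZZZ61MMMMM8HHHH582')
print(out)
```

`\1` is not a pattern — it's the concrete string captured by group 1, re-applied verbatim.
Walking the string: at [0:6] match 'tttt97', group 1 = 't'; at [6:11] match 'ZZZ61', group 1 = 'Z'; at [11:17] match 'MMMMM8', group 1 = 'M'; at [17:24] match 'HHHH582', group 1 = 'H'.
Because there's exactly one group, `findall` drops the full match and keeps group 1 from each hit.

['t', 'Z', 'M', 'H']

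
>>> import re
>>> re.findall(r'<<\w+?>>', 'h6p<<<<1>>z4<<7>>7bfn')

['<<1>>', '<<7>>']

No capturing groups, so `findall` returns the 2 full match strings.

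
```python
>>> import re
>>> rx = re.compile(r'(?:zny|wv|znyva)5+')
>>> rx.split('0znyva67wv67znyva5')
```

['0znyva67wv67', '']

Matches to split on: at [12:18] → 'znyva5'.
Each match becomes a cut point; 2 segments remain.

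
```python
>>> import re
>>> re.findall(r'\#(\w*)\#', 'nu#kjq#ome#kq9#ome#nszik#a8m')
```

Walking the string: at [2:7] match '#kjq#', group 1 = 'kjq'; at [10:15] match '#kq9#', group 1 = 'kq9'; at [18:25] match '#nszik#', group 1 = 'nszik'.
With a single group, `findall` returns only what that group captured — 3 items.

['kjq', 'kq9', 'nszik']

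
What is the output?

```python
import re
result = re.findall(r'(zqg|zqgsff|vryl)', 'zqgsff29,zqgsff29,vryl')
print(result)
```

['zqg', 'zqg', 'vryl']

Alternation tries branches left to right and keeps the first one that lets the overall match succeed at that position.
Scanning left to right: at [0:3] match 'zqg', group 1 = 'zqg'; at [9:12] match 'zqg', group 1 = 'zqg'; at [18:22] match 'vryl', group 1 = 'vryl'.
One capturing group, so `findall` returns just the captured substring from each match — 3 in all.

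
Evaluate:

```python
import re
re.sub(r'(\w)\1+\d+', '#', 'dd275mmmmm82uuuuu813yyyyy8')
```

'####'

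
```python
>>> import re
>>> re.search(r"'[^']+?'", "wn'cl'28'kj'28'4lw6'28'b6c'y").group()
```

The match spans [2:6] → "'cl'".

"'cl'"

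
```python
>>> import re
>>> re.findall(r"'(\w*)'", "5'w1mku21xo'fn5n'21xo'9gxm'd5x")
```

['w1mku21xo', '21xo']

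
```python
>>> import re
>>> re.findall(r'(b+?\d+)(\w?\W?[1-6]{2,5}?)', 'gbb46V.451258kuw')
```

This matches one or more of the literal 'b' (lazy), then one or more of a digit (captured); then optionally a word character, then optionally a non-word character, then 2 to 5 of a character in [1-6] (lazy) (captured).
The `?` after the quantifier makes it lazy — it takes as little as possible before letting the rest of the pattern try.
Matches: at [1:9] match 'bb46V.45', groups = ('bb46', 'V.45').
Multiple groups make `findall` return tuples — one 2-tuple for the one match.

[('bb46', 'V.45')]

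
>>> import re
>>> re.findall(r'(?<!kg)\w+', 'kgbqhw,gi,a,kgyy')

['kgbqhw', 'gi', 'a', 'kgyy']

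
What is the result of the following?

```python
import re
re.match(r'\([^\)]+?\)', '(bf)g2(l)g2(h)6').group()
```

`match` is anchored at position 0; if the pattern doesn't fit there, it returns None.
The match spans [0:4] → '(bf)'.

'(bf)'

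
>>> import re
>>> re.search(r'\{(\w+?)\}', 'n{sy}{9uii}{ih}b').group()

'{sy}'

The match spans [1:5] → '{sy}'.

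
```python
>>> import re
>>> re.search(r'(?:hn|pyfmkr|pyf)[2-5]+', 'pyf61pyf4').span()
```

Unlike `match`, `search` isn't anchored — it looks for the pattern anywhere in the string.
The match spans [5:9] → 'pyf4'.

(5, 9)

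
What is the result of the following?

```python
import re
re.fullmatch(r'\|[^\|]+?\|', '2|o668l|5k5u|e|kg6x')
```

For `fullmatch`, every character of the input must be accounted for by the pattern.
Here there's no way to consume every character, so the call returns None.

None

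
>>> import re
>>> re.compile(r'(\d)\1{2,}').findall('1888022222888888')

['8', '2', '8']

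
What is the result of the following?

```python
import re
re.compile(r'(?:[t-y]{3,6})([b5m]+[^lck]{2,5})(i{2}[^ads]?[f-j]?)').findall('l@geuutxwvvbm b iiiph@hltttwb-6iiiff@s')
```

[('bm b i', 'iiph'), ('b-6i', 'iiff')]

The pattern matches 3 to 6 of a character in [t-y] (non-capturing group); then one or more of one of [b5m], then 2 to 5 of any character except [lck] (captured); then exactly 2 of the literal 'i', then optionally any character except [ads], then optionally a character in [f-j] (captured).
Walking the string: at [5:21] match 'utxwvvbm b iiiph', groups = ('bm b i', 'iiph'); at [24:36] match 'tttwb-6iiiff', groups = ('b-6i', 'iiff').
With 2 capturing groups, `findall` returns a 2-tuple per match.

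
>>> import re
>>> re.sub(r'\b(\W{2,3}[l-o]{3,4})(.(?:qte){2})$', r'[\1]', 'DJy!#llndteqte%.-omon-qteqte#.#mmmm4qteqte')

'DJy!#llndteqte%.-omon-qteqte[#.#mmmm]'

This matches a word boundary (`\b`, zero-width); then 2 to 3 of a non-word character, then 3 to 4 of a character in [l-o] (captured); then any character, then the literal 'qte' repeated 2 times (captured); then anchored at the end.
Each match is replaced using the text its own group 1 captured.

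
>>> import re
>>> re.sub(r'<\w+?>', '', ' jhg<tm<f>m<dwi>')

' jhg<tmm'

Matches: at [7:10] → '<f>'; at [11:16] → '<dwi>'.
Every occurrence is swapped for ''.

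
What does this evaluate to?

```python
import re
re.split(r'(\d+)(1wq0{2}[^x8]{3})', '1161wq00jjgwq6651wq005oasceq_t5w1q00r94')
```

['', '116', '1wq00jjg', 'wq', '665', '1wq005oa', 'sceq_t5w1q00r94']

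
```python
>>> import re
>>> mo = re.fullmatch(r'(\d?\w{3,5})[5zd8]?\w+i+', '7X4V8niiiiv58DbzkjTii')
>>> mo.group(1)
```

Pattern: optionally a digit, then 3 to 5 of a word character (captured); then optionally one of [5zd8]; then one or more of a word character, then one or more of a literal 'i'.
`fullmatch` succeeds only if the pattern covers the string from start to end.
The match spans [0:21] → '7X4V8niiiiv58DbzkjTii'.
Captured: group 1 = '7X4V8n'.

'7X4V8n'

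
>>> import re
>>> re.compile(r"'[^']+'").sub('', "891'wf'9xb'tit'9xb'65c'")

'8919xb9xb'

Matches: at [3:7] → "'wf'"; at [10:15] → "'tit'"; at [18:23] → "'65c'".
Every occurrence is swapped for ''.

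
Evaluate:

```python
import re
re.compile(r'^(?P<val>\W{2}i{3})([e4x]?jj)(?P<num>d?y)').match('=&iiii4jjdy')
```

`re.match` won't scan ahead — the pattern has to work from the very first character.
Here the string doesn't start with a match, so the call returns None.

None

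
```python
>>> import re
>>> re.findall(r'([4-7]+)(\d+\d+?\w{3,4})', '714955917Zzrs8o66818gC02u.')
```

[('7', '14955917Zzrs'), ('66', '818gC02')]

This matches one or more of a character in [4-7] (captured); then one or more of a digit, then one or more of a digit (lazy), then 3 to 4 of a word character (captured).
Matches: at [0:13] match '714955917Zzrs', groups = ('7', '14955917Zzrs'); at [15:24] match '66818gC02', groups = ('66', '818gC02').
`findall` packs the 2 group values into a tuple for every match.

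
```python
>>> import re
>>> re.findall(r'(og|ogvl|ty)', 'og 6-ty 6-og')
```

Matches: at [0:2] match 'og', group 1 = 'og'; at [5:7] match 'ty', group 1 = 'ty'; at [10:12] match 'og', group 1 = 'og'.
Because there's exactly one group, `findall` drops the full match and keeps group 1 from each hit.

['og', 'ty', 'og']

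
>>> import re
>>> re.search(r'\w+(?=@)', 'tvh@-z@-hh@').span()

(0, 3)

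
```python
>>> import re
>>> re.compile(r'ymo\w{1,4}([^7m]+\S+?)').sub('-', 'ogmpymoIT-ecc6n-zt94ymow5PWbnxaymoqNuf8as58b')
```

'ogmp-ow5PWbnxa-'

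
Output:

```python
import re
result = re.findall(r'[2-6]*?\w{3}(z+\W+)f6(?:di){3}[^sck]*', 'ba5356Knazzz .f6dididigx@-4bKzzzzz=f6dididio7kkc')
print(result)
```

The pattern matches zero or more of a character in [2-6] (lazy), then exactly 3 of a word character; then one or more of a literal 'z', then one or more of a non-word character (captured); then the literal 'f6', then the literal 'di' repeated 3 times, then zero or more of any character except [sck].
One capturing group, so `findall` returns just the captured substring from the one match — 1 in all.

['zzz .']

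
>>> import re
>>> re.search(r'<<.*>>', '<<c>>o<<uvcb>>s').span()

(0, 14)

The match spans [0:14] → '<<c>>o<<uvcb>>'.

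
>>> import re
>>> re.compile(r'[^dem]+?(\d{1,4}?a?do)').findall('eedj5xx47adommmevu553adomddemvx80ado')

Lazy quantifiers expand one character at a time until the remainder of the pattern can match.
`findall` collects group 1 from each match (3 total).

['47ado', '553ado', '80ado']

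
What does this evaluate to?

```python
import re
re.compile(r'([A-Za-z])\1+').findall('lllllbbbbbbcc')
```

['l', 'b', 'c']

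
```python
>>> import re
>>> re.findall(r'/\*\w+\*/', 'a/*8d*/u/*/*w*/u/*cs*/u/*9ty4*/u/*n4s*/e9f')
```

['/*8d*/', '/*w*/', '/*cs*/', '/*9ty4*/', '/*n4s*/']

No capturing groups, so `findall` returns the 5 full match strings.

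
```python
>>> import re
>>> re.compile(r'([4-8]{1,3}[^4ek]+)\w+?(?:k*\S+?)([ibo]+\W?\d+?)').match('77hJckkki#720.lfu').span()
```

The pattern matches 1 to 3 of a character in [4-8], then one or more of any character except [4ek] (captured); then one or more of a word character (lazy); then zero or more of the literal 'k', then one or more of a non-whitespace character (lazy) (non-capturing group); then one or more of one of [ibo], then optionally a non-word character, then one or more of a digit (lazy) (captured).
Because the quantifier is non-greedy, it stops expanding at the earliest point where the rest of the pattern can succeed.
`re.match` only tries the pattern at the start of the string.
The match spans [0:11] → '77hJckkki#7'.
Captured: group 1 = '77hJc', group 2 = 'i#7'.

(0, 11)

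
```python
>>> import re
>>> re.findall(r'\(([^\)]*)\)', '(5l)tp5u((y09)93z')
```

Matches: at [0:4] match '(5l)', group 1 = '5l'; at [8:14] match '((y09)', group 1 = '(y09'.
One capturing group, so `findall` returns just the captured substring from each match — 2 in all.

['5l', '(y09']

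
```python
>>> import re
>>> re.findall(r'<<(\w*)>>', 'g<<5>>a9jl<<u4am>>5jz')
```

Walking the string: at [1:6] match '<<5>>', group 1 = '5'; at [10:18] match '<<u4am>>', group 1 = 'u4am'.
`findall` collects group 1 from each match (2 total).

['5', 'u4am']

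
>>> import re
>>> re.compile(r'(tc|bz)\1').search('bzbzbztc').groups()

('bz',)

The match spans [0:4] → 'bzbz'.
Captured: group 1 = 'bz'.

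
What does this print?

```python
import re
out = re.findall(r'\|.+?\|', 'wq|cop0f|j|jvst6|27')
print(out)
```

Lazy quantifiers expand one character at a time until the remainder of the pattern can match.
Scanning left to right: at [2:9] → '|cop0f|'; at [10:17] → '|jvst6|'.
`findall` yields the raw match text (2 of them) because the pattern has no groups.

['|cop0f|', '|jvst6|']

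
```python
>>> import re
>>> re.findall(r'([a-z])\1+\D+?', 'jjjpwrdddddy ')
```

['j', 'd']

`\1` is not a pattern — it's the concrete string captured by group 1, re-applied verbatim.
Walking the string: at [0:4] match 'jjjp', group 1 = 'j'; at [6:12] match 'dddddy', group 1 = 'd'.
One capturing group, so `findall` returns just the captured substring from each match — 2 in all.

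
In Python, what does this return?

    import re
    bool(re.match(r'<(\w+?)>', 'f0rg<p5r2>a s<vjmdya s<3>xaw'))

`match` is anchored at position 0; if the pattern doesn't fit there, it returns None.
Here the string doesn't start with a match, so the call returns None, and `bool(None)` is False.

False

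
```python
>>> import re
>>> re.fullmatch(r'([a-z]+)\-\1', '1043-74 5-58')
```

None

`\1` has to match the exact text group 1 already captured.
`re.fullmatch` is like wrapping the pattern in `^…$` (in single-line mode).
Here there's no way to consume every character, so the call returns None.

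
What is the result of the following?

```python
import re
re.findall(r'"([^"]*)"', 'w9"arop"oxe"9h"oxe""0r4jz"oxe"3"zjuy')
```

['arop', '9h', '', 'oxe']

`findall` collects group 1 from each match (4 total).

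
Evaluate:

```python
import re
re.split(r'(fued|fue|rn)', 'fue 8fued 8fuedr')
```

['', 'fue', ' 8', 'fued', ' 8', 'fued', 'r']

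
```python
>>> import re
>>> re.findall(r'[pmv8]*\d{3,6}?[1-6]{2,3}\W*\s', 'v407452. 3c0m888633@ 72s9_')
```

No capturing groups, so `findall` returns the 2 full match strings.

['v407452. ', 'm888633@ ']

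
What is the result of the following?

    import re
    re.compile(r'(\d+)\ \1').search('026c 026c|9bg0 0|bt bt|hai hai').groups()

('0',)

The backreference `\1` re-matches whatever the first group consumed, character for character.
`re.search` tries every starting position until one works.
The match spans [13:16] → '0 0'.
Captured: group 1 = '0'.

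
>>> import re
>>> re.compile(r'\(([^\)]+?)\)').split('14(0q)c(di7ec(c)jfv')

Matches to split on: at [2:6] → '(0q)'; at [7:16] → '(di7ec(c)'.
With a capturing group present, the delimiter's captured portion is kept in the result list.

['14', '0q', 'c', 'di7ec(c', 'jfv']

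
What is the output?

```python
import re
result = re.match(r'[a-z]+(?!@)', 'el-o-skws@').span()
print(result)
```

(0, 2)

`re.match` won't scan ahead — the pattern has to work from the very first character.
The match spans [0:2] → 'el'.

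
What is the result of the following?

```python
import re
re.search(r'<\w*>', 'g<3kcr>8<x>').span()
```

The match spans [1:7] → '<3kcr>'.

(1, 7)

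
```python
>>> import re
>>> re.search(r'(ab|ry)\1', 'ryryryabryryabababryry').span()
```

(0, 4)

A backreference is literal: `\1` must see the identical characters the first group matched.
The match spans [0:4] → 'ryry'.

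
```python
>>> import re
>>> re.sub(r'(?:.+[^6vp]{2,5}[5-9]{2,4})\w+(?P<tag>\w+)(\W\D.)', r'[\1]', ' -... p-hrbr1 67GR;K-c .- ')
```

'[R]c .- '

Pattern: one or more of any character, then 2 to 5 of any character except [6vp], then 2 to 4 of a character in [5-9] (non-capturing group); then one or more of a word character; then one or more of a word character (captured as 'tag'); then a non-word character, then a non-digit, then any character (captured).
Matches: at [0:21] → ' -... p-hrbr1 67GR;K-'.
`\1` in the replacement pulls in group 1's text for each match.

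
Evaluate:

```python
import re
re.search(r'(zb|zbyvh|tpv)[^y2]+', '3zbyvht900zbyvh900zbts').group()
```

Unlike `match`, `search` isn't anchored — it looks for the pattern anywhere in the string.
The match spans [1:12] → 'zbyvht900zb'.
Captured: group 1 = 'zbyvh'.

'zbyvht900zb'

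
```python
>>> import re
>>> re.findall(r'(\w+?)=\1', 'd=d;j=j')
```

['d', 'j']

The backreference `\1` re-matches whatever the first group consumed, character for character.
Matches: at [0:3] match 'd=d', group 1 = 'd'; at [4:7] match 'j=j', group 1 = 'j'.
`findall` collects group 1 from each match (2 total).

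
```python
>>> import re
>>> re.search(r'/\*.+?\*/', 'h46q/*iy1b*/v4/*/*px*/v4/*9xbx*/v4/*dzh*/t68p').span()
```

(4, 12)

With the lazy modifier that quantifier settles for the fewest repetitions that let the rest of the pattern succeed (the atoms after it are unaffected and can still be greedy).
Unlike `match`, `search` isn't anchored — it looks for the pattern anywhere in the string.
The match spans [4:12] → '/*iy1b*/'.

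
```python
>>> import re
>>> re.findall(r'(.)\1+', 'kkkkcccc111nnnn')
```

The backreference `\1` re-matches whatever the first group consumed, character for character.
Walking the string: at [0:4] match 'kkkk', group 1 = 'k'; at [4:8] match 'cccc', group 1 = 'c'; at [8:11] match '111', group 1 = '1'; at [11:15] match 'nnnn', group 1 = 'n'.
Because there's exactly one group, `findall` drops the full match and keeps group 1 from each hit.

['k', 'c', '1', 'n']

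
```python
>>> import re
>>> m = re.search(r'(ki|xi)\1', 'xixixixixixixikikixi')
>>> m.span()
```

`\1` has to match the exact text group 1 already captured.
The match spans [0:4] → 'xixi'.

(0, 4)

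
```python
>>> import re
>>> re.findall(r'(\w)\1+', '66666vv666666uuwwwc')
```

['6', 'v', '6', 'u', 'w']

After group 1 captures some text, `\1` only succeeds where that same text appears again.
Walking the string: at [0:5] match '66666', group 1 = '6'; at [5:7] match 'vv', group 1 = 'v'; at [7:13] match '666666', group 1 = '6'; at [13:15] match 'uu', group 1 = 'u'; at [15:18] match 'www', group 1 = 'w'.
With a single group, `findall` returns only what that group captured — 5 items.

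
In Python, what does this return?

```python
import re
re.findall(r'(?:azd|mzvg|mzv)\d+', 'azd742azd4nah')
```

Matches: at [0:6] → 'azd742'; at [6:10] → 'azd4'.
Since nothing is captured, `findall` lists the 2 matched substrings directly.

['azd742', 'azd4']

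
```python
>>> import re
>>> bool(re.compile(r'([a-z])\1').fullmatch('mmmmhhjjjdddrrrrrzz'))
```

`fullmatch` succeeds only if the pattern covers the string from start to end.
Here the pattern can't cover the whole string, so the call returns None, and `bool(None)` is False.

False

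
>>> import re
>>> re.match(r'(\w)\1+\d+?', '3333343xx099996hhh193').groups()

('3',)

`\1` is not a pattern — it's the concrete string captured by group 1, re-applied verbatim.
`re.match` won't scan ahead — the pattern has to work from the very first character.
The match spans [0:6] → '333334'.
Captured: group 1 = '3'.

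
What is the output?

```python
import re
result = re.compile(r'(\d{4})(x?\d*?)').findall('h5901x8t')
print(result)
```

[('5901', 'x')]

The pattern matches exactly 4 of a digit (captured); then optionally the literal 'x', then zero or more of a digit (lazy) (captured).
A non-greedy quantifier consumes as few characters as it can — just enough that the remainder of the pattern still matches from where it stops; whatever follows it matches normally.
Walking the string: at [1:6] match '5901x', groups = ('5901', 'x').
`findall` packs the 2 group values into a tuple for every match.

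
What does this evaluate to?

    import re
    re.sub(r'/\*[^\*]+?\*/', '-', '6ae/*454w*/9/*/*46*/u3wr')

Matches: at [3:11] → '/*454w*/'; at [14:20] → '/*46*/'.
Every occurrence is swapped for '-'.

'6ae-9/*-u3wr'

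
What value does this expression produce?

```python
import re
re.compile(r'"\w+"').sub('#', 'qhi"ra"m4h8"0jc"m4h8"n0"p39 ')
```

Matches: at [3:7] → '"ra"'; at [11:16] → '"0jc"'; at [20:24] → '"n0"'.
Each match is replaced by '#'.

'qhi#m4h8#m4h8#p39 '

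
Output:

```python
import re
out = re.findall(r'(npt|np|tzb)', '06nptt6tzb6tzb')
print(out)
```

`|` is ordered: at each position the engine commits to the first alternative that works.
Walking the string: at [2:5] match 'npt', group 1 = 'npt'; at [7:10] match 'tzb', group 1 = 'tzb'; at [11:14] match 'tzb', group 1 = 'tzb'.
Because there's exactly one group, `findall` drops the full match and keeps group 1 from each hit.

['npt', 'tzb', 'tzb']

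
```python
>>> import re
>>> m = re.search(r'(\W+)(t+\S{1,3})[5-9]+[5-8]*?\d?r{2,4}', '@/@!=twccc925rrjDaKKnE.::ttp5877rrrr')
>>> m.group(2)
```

This matches one or more of a non-word character (captured); then one or more of the literal 't', then 1 to 3 of a non-whitespace character (captured); then one or more of a character in [5-9]; then zero or more of a character in [5-8] (lazy), then optionally a digit, then 2 to 4 of the literal 'r'.
`re.search` scans for the first position where the pattern succeeds.
The match spans [22:36] → '.::ttp5877rrrr'.
Captured: group 1 = '.::', group 2 = 'ttp58'.

'ttp58'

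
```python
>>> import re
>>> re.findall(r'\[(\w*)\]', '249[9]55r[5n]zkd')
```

['9', '5n']

Scanning left to right: at [3:6] match '[9]', group 1 = '9'; at [9:13] match '[5n]', group 1 = '5n'.
Because there's exactly one group, `findall` drops the full match and keeps group 1 from each hit.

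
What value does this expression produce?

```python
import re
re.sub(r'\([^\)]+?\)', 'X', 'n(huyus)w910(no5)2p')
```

'nXw910X2p'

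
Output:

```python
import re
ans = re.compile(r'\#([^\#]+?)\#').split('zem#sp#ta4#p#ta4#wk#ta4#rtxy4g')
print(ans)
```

['zem', 'sp', 'ta4', 'p', 'ta4', 'wk', 'ta4#rtxy4g']

Matches to split on: at [3:7] → '#sp#'; at [10:13] → '#p#'; at [16:20] → '#wk#'.
With a capturing group present, the delimiter's captured portion is kept in the result list.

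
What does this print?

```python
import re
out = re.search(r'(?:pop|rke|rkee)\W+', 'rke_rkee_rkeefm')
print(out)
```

Here no position works, so the call returns None.

None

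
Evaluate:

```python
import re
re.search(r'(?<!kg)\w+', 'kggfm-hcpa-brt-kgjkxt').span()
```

(0, 5)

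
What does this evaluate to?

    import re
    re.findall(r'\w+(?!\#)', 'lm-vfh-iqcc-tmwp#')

['lm', 'vfh', 'iqcc', 'tmw']

`(?!…)`/`(?<!…)` only lets a position through if the neighbouring text does NOT match; no characters are consumed.
Walking the string: at [0:2] → 'lm'; at [3:6] → 'vfh'; at [7:11] → 'iqcc'; at [12:15] → 'tmw'.
`findall` yields the raw match text (4 of them) because the pattern has no groups.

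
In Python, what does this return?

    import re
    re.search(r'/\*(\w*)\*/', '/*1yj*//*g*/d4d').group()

'/*1yj*/'

`search` walks the string left to right and returns the first match it finds.
The match spans [0:7] → '/*1yj*/'.
Captured: group 1 = '1yj'.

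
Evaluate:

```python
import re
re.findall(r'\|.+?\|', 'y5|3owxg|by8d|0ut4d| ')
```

A `+?`/`*?`/`{m,n}?` starts at its minimum and grows only as far as needed for what follows to match.
Walking the string: at [2:9] → '|3owxg|'; at [13:20] → '|0ut4d|'.
No capturing groups, so `findall` returns the 2 full match strings.

['|3owxg|', '|0ut4d|']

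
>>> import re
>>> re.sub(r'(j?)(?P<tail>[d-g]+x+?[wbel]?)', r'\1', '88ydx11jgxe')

The pattern matches optionally a literal 'j' (captured); then one or more of a character in [d-g], then one or more of the literal 'x' (lazy), then optionally one of [wbel] (captured as 'tail').
Matches: at [3:5] → 'dx'; at [7:11] → 'jgxe'.
`\1` in the replacement pulls in group 1's text for each match.

'88y11j'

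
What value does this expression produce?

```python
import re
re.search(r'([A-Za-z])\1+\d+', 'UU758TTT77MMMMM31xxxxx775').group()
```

A backreference is literal: `\1` must see the identical characters the first group matched.
`re.search` scans for the first position where the pattern succeeds.
The match spans [0:5] → 'UU758'.
Captured: group 1 = 'U'.

'UU758'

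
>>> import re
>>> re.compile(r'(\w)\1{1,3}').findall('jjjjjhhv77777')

After group 1 captures some text, `\1` only succeeds where that same text appears again.
Scanning left to right: at [0:4] match 'jjjj', group 1 = 'j'; at [5:7] match 'hh', group 1 = 'h'; at [8:12] match '7777', group 1 = '7'.
`findall` collects group 1 from each match (3 total).

['j', 'h', '7']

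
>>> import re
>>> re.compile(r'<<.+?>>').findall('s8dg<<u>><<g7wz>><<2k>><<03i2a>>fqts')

`findall` yields the raw match text (4 of them) because the pattern has no groups.

['<<u>>', '<<g7wz>>', '<<2k>>', '<<03i2a>>']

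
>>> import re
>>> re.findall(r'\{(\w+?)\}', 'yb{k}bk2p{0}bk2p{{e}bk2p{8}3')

['k', '0', 'e', '8']

Matches: at [2:5] match '{k}', group 1 = 'k'; at [9:12] match '{0}', group 1 = '0'; at [17:20] match '{e}', group 1 = 'e'; at [24:27] match '{8}', group 1 = '8'.
One capturing group, so `findall` returns just the captured substring from each match — 4 in all.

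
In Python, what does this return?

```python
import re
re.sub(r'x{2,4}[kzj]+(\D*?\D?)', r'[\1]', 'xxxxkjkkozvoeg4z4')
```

'[o]zvoeg4z4'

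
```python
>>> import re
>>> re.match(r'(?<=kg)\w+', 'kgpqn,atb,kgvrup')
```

None

`match` is anchored at position 0; if the pattern doesn't fit there, it returns None.
Here position 0 doesn't satisfy it, so the call returns None.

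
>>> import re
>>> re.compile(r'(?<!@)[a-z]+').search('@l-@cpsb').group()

Because the assertion is negative and zero-width, positions next to the forbidden text are skipped.
`re.search` scans for the first position where the pattern succeeds.
The match spans [5:8] → 'psb'.

'psb'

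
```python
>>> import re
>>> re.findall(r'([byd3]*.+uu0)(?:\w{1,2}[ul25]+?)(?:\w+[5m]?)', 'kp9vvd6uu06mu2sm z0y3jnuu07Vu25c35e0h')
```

['kp9vvd6uu06mu2sm z0y3jnuu0']

This matches zero or more of one of [byd3], then one or more of any character, then the literal 'uu0' (captured); then 1 to 2 of a word character, then one or more of one of [ul25] (lazy) (non-capturing group); then one or more of a word character, then optionally one of [5m] (non-capturing group).
`findall` collects group 1 from the one match (1 total).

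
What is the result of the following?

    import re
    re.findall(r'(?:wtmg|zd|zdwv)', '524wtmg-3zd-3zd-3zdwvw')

['wtmg', 'zd', 'zd', 'zd']

Alternation tries branches left to right and keeps the first one that lets the overall match succeed at that position.
Walking the string: at [3:7] → 'wtmg'; at [9:11] → 'zd'; at [13:15] → 'zd'; at [17:19] → 'zd'.
Since nothing is captured, `findall` lists the 4 matched substrings directly.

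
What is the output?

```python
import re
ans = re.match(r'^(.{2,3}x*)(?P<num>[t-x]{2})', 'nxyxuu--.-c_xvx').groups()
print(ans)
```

This matches anchored at the start of the string; then 2 to 3 of any character, then zero or more of the literal 'x' (captured); then exactly 2 of a character in [t-x] (captured as 'num').
`re.match` only tries the pattern at the start of the string.
The match spans [0:6] → 'nxyxuu'.
Captured: group 1 = 'nxyx', group 2 = 'uu'.

('nxyx', 'uu')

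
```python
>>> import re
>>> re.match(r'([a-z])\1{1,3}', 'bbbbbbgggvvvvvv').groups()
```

('b',)

The match spans [0:4] → 'bbbb'.
Captured: group 1 = 'b'.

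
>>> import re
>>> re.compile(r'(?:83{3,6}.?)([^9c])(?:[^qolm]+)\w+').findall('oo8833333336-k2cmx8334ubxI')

['6']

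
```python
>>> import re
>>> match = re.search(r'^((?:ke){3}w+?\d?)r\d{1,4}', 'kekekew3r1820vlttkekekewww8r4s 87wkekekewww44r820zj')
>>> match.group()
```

The match spans [0:13] → 'kekekew3r1820'.

'kekekew3r1820'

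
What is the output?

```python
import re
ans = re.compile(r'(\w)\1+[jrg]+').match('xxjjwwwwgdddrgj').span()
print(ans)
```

(0, 4)

With `match`, the pattern is implicitly anchored at the beginning.
The match spans [0:4] → 'xxjj'.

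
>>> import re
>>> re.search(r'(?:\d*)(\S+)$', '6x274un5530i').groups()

The match spans [0:12] → '6x274un5530i'.
Captured: group 1 = 'x274un5530i'.

('x274un5530i',)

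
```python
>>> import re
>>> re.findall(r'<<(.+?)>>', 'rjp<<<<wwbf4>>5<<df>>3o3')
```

['<<wwbf4', 'df']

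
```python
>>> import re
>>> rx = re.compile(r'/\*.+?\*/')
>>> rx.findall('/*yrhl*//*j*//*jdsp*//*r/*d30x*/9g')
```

['/*yrhl*/', '/*j*/', '/*jdsp*/', '/*r/*d30x*/']

A `+?`/`*?`/`{m,n}?` starts at its minimum and grows only as far as needed for what follows to match.
`findall` yields the raw match text (4 of them) because the pattern has no groups.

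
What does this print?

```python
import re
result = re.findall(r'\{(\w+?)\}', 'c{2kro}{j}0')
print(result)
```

['2kro', 'j']

Scanning left to right: at [1:7] match '{2kro}', group 1 = '2kro'; at [7:10] match '{j}', group 1 = 'j'.
Because there's exactly one group, `findall` drops the full match and keeps group 1 from each hit.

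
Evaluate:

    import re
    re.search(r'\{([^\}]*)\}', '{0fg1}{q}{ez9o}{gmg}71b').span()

(0, 6)

`search` walks the string left to right and returns the first match it finds.
The match spans [0:6] → '{0fg1}'.
Captured: group 1 = '0fg1'.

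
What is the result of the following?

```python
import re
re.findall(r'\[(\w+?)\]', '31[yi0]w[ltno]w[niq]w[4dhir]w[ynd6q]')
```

['yi0', 'ltno', 'niq', '4dhir', 'ynd6q']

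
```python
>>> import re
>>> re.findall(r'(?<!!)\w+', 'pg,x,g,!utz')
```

The negative lookaround is zero-width — it rules out positions where the adjacent text would match, without consuming anything.
Since nothing is captured, `findall` lists the 4 matched substrings directly.

['pg', 'x', 'g', 'tz']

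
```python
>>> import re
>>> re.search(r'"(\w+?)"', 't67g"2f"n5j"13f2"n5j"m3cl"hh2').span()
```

`search` walks the string left to right and returns the first match it finds.
The match spans [4:8] → '"2f"'.
Captured: group 1 = '2f'.

(4, 8)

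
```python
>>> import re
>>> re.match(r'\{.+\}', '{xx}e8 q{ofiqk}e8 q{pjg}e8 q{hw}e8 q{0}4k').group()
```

`re.match` only tries the pattern at the start of the string.
The match spans [0:39] → '{xx}e8 q{ofiqk}e8 q{pjg}e8 q{hw}e8 q{0}'.

'{xx}e8 q{ofiqk}e8 q{pjg}e8 q{hw}e8 q{0}'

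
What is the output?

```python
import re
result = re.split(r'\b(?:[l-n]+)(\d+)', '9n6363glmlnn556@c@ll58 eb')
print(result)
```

The pattern matches a word boundary (`\b`, zero-width); then one or more of a character in [l-n] (non-capturing group); then one or more of a digit (captured).
Matches to split on: at [18:22] → 'll58'.
Because the pattern has a capturing group, `split` also inserts each captured text between the pieces.

['9n6363glmlnn556@c@', '58', ' eb']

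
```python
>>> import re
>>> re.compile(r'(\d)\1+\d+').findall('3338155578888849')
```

['3']

The backreference `\1` re-matches whatever the first group consumed, character for character.
`findall` collects group 1 from the one match (1 total).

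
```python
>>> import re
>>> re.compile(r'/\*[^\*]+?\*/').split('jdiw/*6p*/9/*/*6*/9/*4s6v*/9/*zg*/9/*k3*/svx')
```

['jdiw', '9/*', '9', '9', '9', 'svx']

The string is cut at each match, leaving 6 pieces.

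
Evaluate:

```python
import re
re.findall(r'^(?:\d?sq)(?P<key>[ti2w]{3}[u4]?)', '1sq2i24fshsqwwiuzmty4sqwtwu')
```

['2i24']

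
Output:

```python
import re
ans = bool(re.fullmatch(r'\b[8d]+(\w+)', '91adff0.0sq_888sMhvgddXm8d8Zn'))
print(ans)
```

This matches a word boundary (`\b`, zero-width); then one or more of one of [8d]; then one or more of a word character (captured).
`fullmatch` succeeds only if the pattern covers the string from start to end.
Here there's no way to consume every character, so the call returns None, and `bool(None)` is False.

False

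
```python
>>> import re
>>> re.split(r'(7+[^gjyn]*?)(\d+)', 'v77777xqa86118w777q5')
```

['v', '77777xqa', '86118', 'w', '777q', '5', '']

Pattern: one or more of a literal '7', then zero or more of any character except [gjyn] (lazy) (captured); then one or more of a digit (captured).
A `+?`/`*?`/`{m,n}?` starts at its minimum and grows only as far as needed for what follows to match.
Matches to split on: at [1:14] → '77777xqa86118'; at [15:20] → '777q5'.
`re.split` interleaves the captured-group text with the surrounding fragments.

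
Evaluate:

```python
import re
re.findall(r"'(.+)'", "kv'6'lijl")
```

['6']

`findall` collects group 1 from the one match (1 total).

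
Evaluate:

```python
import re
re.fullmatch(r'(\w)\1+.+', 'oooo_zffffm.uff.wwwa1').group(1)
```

`\1` is not a pattern — it's the concrete string captured by group 1, re-applied verbatim.
`re.fullmatch` requires the pattern to consume the entire string.
The match spans [0:21] → 'oooo_zffffm.uff.wwwa1'.
Captured: group 1 = 'o'.

'o'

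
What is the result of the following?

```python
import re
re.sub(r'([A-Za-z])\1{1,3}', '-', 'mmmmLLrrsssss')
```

'----s'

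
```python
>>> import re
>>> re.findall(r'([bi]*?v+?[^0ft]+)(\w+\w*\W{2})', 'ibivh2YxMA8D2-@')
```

Multiple groups make `findall` return tuples — one 2-tuple for the one match.

[('ibivh2YxMA8D', '2-@')]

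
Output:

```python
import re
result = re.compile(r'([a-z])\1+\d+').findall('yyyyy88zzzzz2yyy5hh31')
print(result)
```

['y', 'z', 'y', 'h']

A backreference is literal: `\1` must see the identical characters the first group matched.
One capturing group, so `findall` returns just the captured substring from each match — 4 in all.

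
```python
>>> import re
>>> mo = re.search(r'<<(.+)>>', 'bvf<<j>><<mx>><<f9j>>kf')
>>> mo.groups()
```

('j>><<mx>><<f9j',)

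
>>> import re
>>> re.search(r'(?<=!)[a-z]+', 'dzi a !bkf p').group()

'bkf'

The `(?=…)`/`(?<=…)` assertion just peeks at neighbouring text; it doesn't advance the match position.
The match spans [7:10] → 'bkf'.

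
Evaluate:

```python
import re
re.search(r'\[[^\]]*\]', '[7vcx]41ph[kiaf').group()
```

`re.search` tries every starting position until one works.
The match spans [0:6] → '[7vcx]'.

'[7vcx]'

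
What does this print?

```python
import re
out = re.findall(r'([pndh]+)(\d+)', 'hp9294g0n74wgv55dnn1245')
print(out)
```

[('hp', '9294'), ('n', '74'), ('dnn', '1245')]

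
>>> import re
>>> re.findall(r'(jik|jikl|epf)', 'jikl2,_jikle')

['jik', 'jik']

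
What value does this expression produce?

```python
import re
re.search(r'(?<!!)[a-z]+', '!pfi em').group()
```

Because the assertion is negative and zero-width, positions next to the forbidden text are skipped.
The match spans [2:4] → 'fi'.

'fi'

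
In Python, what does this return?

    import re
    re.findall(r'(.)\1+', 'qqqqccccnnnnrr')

['q', 'c', 'n', 'r']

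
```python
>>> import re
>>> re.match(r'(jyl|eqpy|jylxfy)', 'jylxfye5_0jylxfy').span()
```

(0, 3)

Alternation tries branches left to right and keeps the first one that lets the overall match succeed at that position.
With `match`, the pattern is implicitly anchored at the beginning.
The match spans [0:3] → 'jyl'.
Captured: group 1 = 'jyl'.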